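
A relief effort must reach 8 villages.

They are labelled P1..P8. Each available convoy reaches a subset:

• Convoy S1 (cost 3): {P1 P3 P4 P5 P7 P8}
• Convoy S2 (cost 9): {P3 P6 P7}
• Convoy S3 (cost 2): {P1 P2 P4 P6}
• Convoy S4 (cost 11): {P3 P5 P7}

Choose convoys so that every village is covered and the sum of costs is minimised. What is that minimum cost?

5

S1, S3 together cover every village (S1 ∪ S3 = {P1, P2, P3, P4, P5, P6, P7, P8}); total cost 3 + 2 = 5.
No covering selection has total cost below 5.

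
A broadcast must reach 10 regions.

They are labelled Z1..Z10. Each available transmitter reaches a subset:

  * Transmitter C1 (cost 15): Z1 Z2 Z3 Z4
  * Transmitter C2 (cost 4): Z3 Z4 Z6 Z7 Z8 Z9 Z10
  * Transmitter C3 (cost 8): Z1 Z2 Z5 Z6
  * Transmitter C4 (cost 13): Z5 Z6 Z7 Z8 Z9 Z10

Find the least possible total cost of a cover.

12

C2, C3 together cover every region (C2 ∪ C3 = {Z1, Z2, Z3, Z4, Z5, Z6, Z7, Z8, Z9, Z10}); total cost 4 + 8 = 12.
No covering selection has total cost below 12.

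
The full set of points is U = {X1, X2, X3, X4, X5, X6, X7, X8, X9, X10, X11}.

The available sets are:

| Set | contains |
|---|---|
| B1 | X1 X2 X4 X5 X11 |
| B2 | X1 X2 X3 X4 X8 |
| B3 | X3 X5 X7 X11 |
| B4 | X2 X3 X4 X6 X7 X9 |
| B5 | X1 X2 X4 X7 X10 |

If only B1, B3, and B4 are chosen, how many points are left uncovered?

2

Union of B1, B3, B4 = {X1, X2, X3, X4, X5, X6, X7, X9, X11}.
Not covered: X8, X10 — 2 points.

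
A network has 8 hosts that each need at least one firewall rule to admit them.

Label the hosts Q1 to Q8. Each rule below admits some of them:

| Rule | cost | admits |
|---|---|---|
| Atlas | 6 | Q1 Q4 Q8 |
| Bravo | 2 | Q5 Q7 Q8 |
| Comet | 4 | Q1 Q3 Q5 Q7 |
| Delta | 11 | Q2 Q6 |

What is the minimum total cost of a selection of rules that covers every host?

21

Atlas, Comet, Delta together cover every host (Atlas ∪ Comet ∪ Delta = {Q1, Q2, Q3, Q4, Q5, Q6, Q7, Q8}); total cost 6 + 4 + 11 = 21.
The greedy pick Bravo, Comet, Delta, Atlas costs 23; no covering selection beats 21.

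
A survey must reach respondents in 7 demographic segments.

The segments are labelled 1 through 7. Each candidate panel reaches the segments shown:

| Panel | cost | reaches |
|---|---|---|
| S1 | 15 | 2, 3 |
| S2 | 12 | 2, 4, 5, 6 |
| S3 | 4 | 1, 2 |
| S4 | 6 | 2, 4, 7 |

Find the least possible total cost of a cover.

S1, S2, S3, S4 together cover every segment (S1 ∪ S2 ∪ S3 ∪ S4 = {1, 2, 3, 4, 5, 6, 7}); total cost 15 + 12 + 4 + 6 = 37.
No covering selection has total cost below 37.

37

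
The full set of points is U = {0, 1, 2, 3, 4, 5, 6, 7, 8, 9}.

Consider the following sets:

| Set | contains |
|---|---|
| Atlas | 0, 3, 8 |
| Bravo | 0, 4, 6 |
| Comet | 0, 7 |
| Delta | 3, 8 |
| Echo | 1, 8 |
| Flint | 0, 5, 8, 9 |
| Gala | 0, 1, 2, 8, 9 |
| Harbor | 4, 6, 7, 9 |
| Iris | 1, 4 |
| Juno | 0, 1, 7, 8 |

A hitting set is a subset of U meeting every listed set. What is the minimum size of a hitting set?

The 3 points {4, 7, 8} hit every set.
The sets Comet, Delta, Iris are pairwise disjoint, so any hitting set needs a separate point for each — at least 3. Hence 3 is optimal.

3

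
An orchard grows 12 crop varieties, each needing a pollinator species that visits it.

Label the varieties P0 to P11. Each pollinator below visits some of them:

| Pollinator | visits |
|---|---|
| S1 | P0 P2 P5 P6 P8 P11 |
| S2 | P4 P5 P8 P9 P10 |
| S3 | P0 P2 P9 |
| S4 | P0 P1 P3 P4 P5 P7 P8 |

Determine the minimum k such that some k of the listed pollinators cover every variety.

S1 and S2 and S4 together: S1 ∪ S2 ∪ S4 = {P0, P1, P2, P3, P4, P5, P6, P7, P8, P9, P10, P11} — every variety is covered.
Only S4 contains P1, so S4 is forced; the remaining 5 varieties need at least 2 more pollinators (each remaining pollinator adds at most 3) — so at least 3 pollinators are needed, and 3 is optimal.

3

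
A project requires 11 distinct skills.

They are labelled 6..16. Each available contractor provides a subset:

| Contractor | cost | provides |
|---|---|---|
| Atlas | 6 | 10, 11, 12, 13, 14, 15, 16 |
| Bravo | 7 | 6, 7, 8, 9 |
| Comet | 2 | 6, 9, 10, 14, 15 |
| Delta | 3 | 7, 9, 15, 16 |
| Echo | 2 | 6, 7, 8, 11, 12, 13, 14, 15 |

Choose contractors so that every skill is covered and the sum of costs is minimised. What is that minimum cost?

Comet, Delta, Echo together cover every skill (Comet ∪ Delta ∪ Echo = {6, 7, 8, 9, 10, 11, 12, 13, 14, 15, 16}); total cost 2 + 3 + 2 = 7.
No covering selection has total cost below 7.

7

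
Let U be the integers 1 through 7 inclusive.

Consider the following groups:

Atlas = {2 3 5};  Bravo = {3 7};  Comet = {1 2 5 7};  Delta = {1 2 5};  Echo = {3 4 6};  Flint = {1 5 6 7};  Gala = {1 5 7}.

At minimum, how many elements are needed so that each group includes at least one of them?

2

H = {1, 3} meets every group (each contains at least one member of H), and |H| = 2.
The groups Echo, Gala are pairwise disjoint, so any hitting set needs a separate element for each — at least 2. Hence 2 is optimal.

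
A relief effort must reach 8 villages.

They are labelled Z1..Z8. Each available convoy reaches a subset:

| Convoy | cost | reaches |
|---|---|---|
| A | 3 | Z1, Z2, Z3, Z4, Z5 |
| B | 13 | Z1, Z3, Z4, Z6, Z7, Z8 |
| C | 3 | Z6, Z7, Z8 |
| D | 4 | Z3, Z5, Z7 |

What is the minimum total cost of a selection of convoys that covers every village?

6

A, C together cover every village (A ∪ C = {Z1, Z2, Z3, Z4, Z5, Z6, Z7, Z8}); total cost 3 + 3 = 6.
No covering selection has total cost below 6.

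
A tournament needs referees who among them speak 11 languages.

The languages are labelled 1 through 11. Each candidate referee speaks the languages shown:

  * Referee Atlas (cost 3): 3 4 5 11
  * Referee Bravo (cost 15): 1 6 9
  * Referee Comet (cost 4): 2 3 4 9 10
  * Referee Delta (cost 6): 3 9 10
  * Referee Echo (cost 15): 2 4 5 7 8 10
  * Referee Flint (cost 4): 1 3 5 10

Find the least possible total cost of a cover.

33

Atlas, Bravo, Echo together cover every language (Atlas ∪ Bravo ∪ Echo = {1, 2, 3, 4, 5, 6, 7, 8, 9, 10, 11}); total cost 3 + 15 + 15 = 33.
The greedy pick Atlas, Comet, Flint, Echo, Bravo costs 41; no covering selection beats 33.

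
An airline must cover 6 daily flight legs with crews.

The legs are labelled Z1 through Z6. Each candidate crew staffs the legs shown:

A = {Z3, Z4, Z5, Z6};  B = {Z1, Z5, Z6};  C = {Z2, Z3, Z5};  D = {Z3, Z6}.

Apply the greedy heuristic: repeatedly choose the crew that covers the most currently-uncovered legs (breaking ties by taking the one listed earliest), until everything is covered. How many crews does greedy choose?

3

Greedy: pick A (covers 4 new) → pick B (covers 1 new) → pick C (covers 1 new). Total picks: 3.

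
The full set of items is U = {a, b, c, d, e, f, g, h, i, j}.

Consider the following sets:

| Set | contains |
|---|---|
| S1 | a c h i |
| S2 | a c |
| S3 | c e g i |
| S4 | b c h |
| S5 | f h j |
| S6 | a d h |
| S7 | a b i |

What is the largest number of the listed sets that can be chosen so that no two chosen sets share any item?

S3, S5 are pairwise disjoint (S3={c,e,g,i}; S5={f,h,j}).
Every remaining set overlaps one of these, and no 3 of the listed sets are pairwise disjoint, so 2 is the maximum.

2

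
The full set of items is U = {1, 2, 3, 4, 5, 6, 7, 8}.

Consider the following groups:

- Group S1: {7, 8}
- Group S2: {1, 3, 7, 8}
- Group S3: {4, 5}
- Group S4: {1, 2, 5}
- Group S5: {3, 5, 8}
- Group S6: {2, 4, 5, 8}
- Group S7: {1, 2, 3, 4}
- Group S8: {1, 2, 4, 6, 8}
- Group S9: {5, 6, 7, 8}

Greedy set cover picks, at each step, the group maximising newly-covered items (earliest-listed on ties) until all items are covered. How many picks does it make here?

Greedy: pick S8 (covers 5 new) → pick S2 (covers 2 new) → pick S3 (covers 1 new). Total picks: 3.
(The true minimum cover uses only 2 groups, so greedy is not optimal here.)

3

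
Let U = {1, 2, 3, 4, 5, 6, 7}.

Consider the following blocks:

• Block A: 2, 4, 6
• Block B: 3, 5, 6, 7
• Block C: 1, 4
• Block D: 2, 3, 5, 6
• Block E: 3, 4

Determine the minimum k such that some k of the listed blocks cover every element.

3

A, B, and C cover everything between them: the union {1, 2, 3, 4, 5, 6, 7} is all of U.
Only C contains 1, so C is forced; the remaining 5 elements need at least 2 more blocks (each remaining block adds at most 4) — so at least 3 blocks are needed, and 3 is optimal.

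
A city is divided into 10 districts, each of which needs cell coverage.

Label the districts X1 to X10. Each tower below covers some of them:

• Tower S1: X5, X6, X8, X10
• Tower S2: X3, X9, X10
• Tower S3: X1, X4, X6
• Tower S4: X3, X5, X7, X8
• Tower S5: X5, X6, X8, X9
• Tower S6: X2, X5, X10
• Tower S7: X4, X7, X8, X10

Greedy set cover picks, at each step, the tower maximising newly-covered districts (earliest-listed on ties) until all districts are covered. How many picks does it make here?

5

Greedy: pick S1 (covers 4 new) → pick S2 (covers 2 new) → pick S3 (covers 2 new) → pick S4 (covers 1 new) → pick S6 (covers 1 new). Total picks: 5.
(The true minimum cover uses only 4 towers, so greedy is not optimal here.)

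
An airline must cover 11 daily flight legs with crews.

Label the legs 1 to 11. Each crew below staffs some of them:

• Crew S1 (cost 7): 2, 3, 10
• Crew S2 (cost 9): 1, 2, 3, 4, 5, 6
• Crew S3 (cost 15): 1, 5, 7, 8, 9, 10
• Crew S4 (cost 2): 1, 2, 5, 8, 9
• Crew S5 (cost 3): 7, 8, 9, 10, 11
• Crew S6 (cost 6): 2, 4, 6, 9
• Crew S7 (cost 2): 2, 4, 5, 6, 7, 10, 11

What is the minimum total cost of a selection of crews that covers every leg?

S1, S4, S7 together cover every leg (S1 ∪ S4 ∪ S7 = {1, 2, 3, 4, 5, 6, 7, 8, 9, 10, 11}); total cost 7 + 2 + 2 = 11.
No covering selection has total cost below 11.

11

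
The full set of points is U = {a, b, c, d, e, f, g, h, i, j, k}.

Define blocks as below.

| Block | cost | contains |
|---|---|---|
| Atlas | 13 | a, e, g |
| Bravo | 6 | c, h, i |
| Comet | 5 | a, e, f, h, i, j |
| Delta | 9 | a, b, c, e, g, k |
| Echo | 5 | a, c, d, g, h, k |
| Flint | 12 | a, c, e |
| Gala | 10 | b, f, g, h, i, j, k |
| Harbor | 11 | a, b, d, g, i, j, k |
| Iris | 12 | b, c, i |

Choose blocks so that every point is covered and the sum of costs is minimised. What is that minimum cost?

19

Comet, Delta, Echo together cover every point (Comet ∪ Delta ∪ Echo = {a, b, c, d, e, f, g, h, i, j, k}); total cost 5 + 9 + 5 = 19.
No covering selection has total cost below 19.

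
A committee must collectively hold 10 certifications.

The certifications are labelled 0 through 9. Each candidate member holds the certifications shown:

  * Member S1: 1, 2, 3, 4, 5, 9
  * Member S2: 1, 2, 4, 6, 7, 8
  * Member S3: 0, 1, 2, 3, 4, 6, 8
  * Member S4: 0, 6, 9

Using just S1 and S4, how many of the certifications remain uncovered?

Union of S1, S4 = {0, 1, 2, 3, 4, 5, 6, 9}.
Not covered: 7, 8 — 2 certifications.

2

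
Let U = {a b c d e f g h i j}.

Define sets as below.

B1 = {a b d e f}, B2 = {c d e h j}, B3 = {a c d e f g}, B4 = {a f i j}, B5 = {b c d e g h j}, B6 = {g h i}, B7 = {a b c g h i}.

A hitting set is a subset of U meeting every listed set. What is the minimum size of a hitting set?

2

Take T = {e, i}. Each listed set contains at least one of these, so T is a hitting set of size 2.
The sets B1, B6 are pairwise disjoint, so any hitting set needs a separate item for each — at least 2. Hence 2 is optimal.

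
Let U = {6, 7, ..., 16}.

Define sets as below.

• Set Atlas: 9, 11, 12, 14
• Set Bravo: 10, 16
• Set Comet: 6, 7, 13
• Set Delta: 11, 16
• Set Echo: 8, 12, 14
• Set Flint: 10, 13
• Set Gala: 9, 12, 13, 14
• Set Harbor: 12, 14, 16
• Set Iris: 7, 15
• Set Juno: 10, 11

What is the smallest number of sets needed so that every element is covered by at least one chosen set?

Atlas, Bravo, Comet, Echo, and Iris cover everything between them: the union {6, 7, 8, 9, 10, 11, 12, 13, 14, 15, 16} is all of U.
No 4 of the 10 sets cover everything (all 210 combinations miss at least one element), so 5 is optimal.

5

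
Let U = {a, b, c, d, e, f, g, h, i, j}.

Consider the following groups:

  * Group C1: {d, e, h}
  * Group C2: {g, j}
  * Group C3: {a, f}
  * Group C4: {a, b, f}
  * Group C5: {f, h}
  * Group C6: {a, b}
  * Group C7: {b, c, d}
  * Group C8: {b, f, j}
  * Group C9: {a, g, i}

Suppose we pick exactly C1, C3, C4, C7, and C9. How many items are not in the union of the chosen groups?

Union of C1, C3, C4, C7, C9 = {a, b, c, d, e, f, g, h, i}.
Not covered: j — 1 item.

1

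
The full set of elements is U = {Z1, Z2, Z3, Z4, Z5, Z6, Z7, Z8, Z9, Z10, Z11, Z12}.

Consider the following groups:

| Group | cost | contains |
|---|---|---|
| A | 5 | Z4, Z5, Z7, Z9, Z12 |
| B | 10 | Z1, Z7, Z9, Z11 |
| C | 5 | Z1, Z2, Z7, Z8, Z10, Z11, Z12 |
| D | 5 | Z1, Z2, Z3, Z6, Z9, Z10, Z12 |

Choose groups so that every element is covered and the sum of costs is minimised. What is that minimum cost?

15

A, C, D together cover every element (A ∪ C ∪ D = {Z1, Z2, Z3, Z4, Z5, Z6, Z7, Z8, Z9, Z10, Z11, Z12}); total cost 5 + 5 + 5 = 15.
No covering selection has total cost below 15.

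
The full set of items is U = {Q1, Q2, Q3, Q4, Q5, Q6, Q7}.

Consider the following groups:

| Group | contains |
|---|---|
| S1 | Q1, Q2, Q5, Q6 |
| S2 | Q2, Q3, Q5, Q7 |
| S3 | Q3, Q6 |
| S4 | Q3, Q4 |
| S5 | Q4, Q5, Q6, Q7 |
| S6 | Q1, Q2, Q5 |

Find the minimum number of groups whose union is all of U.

3

S3 and S5 and S6 together: S3 ∪ S5 ∪ S6 = {Q1, Q2, Q3, Q4, Q5, Q6, Q7} — every item is covered.
No 2 of the 6 groups cover everything (all 15 combinations miss at least one item), so 3 is optimal.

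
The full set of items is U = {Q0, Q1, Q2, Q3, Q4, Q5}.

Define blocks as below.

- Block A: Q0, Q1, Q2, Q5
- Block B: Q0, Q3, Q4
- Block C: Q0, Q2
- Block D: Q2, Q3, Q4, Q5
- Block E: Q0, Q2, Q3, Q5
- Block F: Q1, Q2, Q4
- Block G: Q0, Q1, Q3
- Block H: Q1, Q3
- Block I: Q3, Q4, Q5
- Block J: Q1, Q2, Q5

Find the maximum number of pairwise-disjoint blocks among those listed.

2

B, J are pairwise disjoint (B={Q0,Q3,Q4}; J={Q1,Q2,Q5}).
Every remaining block overlaps one of these, and no 3 of the listed blocks are pairwise disjoint, so 2 is the maximum.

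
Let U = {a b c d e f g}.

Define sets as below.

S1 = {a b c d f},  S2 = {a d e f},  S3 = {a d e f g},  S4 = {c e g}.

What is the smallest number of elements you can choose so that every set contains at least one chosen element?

H = {f, g} meets every set (each contains at least one member of H), and |H| = 2.
No single element lies in every set, so at least 2 are needed and 2 is optimal.

2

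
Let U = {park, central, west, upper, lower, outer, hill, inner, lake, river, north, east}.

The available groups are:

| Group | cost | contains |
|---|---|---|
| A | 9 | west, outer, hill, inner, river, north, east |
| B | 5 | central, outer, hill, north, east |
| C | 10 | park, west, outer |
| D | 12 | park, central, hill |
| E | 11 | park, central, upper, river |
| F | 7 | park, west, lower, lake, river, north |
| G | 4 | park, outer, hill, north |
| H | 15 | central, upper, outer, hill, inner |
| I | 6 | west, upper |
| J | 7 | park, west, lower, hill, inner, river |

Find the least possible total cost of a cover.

B, F, I, J together cover every point (B ∪ F ∪ I ∪ J = {park, central, west, upper, lower, outer, hill, inner, lake, river, north, east}); total cost 5 + 7 + 6 + 7 = 25.
No covering selection has total cost below 25.

25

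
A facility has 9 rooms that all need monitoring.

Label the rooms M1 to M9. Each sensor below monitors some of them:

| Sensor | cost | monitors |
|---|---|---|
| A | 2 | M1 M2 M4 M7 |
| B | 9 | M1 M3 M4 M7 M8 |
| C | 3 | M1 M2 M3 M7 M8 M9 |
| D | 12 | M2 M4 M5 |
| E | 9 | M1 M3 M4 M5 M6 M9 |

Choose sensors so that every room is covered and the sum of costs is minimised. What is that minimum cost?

12

C, E together cover every room (C ∪ E = {M1, M2, M3, M4, M5, M6, M7, M8, M9}); total cost 3 + 9 = 12.
The greedy pick A, C, E costs 14; no covering selection beats 12.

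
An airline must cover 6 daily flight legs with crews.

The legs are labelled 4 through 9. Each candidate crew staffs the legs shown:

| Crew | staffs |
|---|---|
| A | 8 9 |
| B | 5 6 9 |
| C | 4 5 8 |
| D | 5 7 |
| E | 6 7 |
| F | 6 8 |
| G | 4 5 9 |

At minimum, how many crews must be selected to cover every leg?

C and E and G together: C ∪ E ∪ G = {4, 5, 6, 7, 8, 9} — every leg is covered.
No 2 of the 7 crews cover everything (all 21 combinations miss at least one leg), so 3 is optimal.

3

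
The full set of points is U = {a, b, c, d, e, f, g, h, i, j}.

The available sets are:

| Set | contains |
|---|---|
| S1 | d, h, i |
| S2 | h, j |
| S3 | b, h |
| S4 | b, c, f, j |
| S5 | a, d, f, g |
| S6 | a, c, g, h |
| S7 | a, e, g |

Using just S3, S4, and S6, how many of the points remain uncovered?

3

Union of S3, S4, S6 = {a, b, c, f, g, h, j}.
Not covered: d, e, i — 3 points.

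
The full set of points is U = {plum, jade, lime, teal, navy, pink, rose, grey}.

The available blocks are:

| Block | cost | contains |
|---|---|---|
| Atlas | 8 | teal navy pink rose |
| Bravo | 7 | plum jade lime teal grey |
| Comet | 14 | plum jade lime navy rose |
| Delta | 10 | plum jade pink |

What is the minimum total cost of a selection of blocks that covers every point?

Atlas, Bravo together cover every point (Atlas ∪ Bravo = {plum, jade, lime, teal, navy, pink, rose, grey}); total cost 8 + 7 = 15.
No covering selection has total cost below 15.

15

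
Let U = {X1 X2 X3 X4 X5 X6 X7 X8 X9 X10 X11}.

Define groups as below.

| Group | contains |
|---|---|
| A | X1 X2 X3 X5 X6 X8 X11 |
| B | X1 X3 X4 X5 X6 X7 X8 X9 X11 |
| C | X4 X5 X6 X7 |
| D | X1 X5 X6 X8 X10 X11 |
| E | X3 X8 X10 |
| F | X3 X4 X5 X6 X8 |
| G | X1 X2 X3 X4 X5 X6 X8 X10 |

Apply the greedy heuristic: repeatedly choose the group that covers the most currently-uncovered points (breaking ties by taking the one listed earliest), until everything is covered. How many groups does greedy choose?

2

Greedy: pick B (covers 9 new) → pick G (covers 2 new). Total picks: 2.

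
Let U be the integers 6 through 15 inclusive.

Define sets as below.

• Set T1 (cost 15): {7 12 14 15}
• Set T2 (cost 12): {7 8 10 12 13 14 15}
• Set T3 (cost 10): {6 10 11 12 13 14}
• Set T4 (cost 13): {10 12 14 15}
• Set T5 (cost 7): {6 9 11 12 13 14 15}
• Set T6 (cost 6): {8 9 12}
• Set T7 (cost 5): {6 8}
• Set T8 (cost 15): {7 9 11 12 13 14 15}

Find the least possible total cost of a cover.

19

T2, T5 together cover every item (T2 ∪ T5 = {6, 7, 8, 9, 10, 11, 12, 13, 14, 15}); total cost 12 + 7 = 19.
No covering selection has total cost below 19.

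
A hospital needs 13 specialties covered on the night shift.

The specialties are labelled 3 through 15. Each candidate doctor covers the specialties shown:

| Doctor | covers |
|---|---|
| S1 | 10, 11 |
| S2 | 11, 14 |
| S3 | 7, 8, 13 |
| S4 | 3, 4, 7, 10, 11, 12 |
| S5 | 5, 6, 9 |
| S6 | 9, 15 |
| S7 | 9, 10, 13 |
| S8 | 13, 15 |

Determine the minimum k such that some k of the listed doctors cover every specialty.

Take {S2, S3, S4, S5, S6}. Their union is {3, 4, 5, 6, 7, 8, 9, 10, 11, 12, 13, 14, 15}, which is all 13 specialties.
No 4 of the 8 doctors cover everything (all 70 combinations miss at least one specialty), so 5 is optimal.

5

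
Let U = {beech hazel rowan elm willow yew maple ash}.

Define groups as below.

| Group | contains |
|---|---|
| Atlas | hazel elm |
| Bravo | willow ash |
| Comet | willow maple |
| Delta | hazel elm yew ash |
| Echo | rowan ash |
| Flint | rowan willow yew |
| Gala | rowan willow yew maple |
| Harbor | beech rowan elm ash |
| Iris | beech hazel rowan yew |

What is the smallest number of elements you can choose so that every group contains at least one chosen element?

The 3 elements {hazel, willow, ash} hit every group.
The groups Atlas, Comet, Echo are pairwise disjoint, so any hitting set needs a separate element for each — at least 3. Hence 3 is optimal.

3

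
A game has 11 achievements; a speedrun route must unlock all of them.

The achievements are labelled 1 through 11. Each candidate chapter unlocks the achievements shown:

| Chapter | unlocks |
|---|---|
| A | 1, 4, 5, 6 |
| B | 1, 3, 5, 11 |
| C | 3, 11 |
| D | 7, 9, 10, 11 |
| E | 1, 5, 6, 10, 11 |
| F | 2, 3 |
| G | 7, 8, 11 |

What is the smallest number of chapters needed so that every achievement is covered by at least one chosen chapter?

4

Take {A, D, F, G}. Their union is {1, 2, 3, 4, 5, 6, 7, 8, 9, 10, 11}, which is all 11 achievements.
No 3 of the 7 chapters cover everything (all 35 combinations miss at least one achievement), so 4 is optimal.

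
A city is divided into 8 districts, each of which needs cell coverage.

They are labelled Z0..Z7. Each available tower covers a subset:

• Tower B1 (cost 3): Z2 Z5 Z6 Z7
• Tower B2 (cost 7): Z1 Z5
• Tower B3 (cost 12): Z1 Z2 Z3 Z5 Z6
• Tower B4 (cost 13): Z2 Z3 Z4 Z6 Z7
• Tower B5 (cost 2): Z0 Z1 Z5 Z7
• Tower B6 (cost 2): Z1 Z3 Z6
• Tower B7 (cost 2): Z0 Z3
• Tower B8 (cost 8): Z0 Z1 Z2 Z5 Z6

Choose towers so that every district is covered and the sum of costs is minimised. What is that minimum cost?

15

B4, B5 together cover every district (B4 ∪ B5 = {Z0, Z1, Z2, Z3, Z4, Z5, Z6, Z7}); total cost 13 + 2 = 15.
The greedy pick B5, B6, B1, B4 costs 20; no covering selection beats 15.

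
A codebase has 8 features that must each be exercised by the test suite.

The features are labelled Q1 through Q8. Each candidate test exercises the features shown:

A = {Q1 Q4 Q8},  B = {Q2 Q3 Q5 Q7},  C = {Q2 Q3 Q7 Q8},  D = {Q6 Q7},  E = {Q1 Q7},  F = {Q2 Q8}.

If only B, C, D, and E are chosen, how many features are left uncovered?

1

Union of B, C, D, E = {Q1, Q2, Q3, Q5, Q6, Q7, Q8}.
Not covered: Q4 — 1 feature.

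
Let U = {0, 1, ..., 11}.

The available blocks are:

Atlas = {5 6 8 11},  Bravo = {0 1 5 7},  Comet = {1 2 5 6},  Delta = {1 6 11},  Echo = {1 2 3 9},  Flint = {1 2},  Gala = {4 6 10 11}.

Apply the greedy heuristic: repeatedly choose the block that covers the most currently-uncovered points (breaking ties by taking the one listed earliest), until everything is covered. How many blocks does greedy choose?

Greedy: pick Atlas (covers 4 new) → pick Echo (covers 4 new) → pick Bravo (covers 2 new) → pick Gala (covers 2 new). Total picks: 4.

4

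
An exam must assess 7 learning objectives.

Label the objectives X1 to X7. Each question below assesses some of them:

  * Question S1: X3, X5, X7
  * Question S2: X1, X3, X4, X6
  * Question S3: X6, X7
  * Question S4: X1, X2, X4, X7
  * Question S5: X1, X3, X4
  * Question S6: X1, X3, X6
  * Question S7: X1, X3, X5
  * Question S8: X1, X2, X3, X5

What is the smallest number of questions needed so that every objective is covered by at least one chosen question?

3

Take {S3, S4, S8}. Their union is {X1, X2, X3, X4, X5, X6, X7}, which is all 7 objectives.
No 2 of the 8 questions cover everything (all 28 combinations miss at least one objective), so 3 is optimal.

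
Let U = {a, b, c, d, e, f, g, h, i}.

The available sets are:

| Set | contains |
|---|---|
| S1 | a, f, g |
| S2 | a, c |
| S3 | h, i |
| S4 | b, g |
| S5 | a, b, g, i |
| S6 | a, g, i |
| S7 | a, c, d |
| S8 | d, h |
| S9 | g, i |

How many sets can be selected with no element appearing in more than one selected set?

3

S2, S8, S9 are pairwise disjoint (S2={a,c}; S8={d,h}; S9={g,i}).
Every remaining set overlaps one of these, and no 4 of the listed sets are pairwise disjoint, so 3 is the maximum.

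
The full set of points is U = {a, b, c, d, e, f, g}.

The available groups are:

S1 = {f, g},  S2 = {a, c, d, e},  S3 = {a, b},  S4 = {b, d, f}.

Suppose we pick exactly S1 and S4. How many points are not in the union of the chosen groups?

Union of S1, S4 = {b, d, f, g}.
Not covered: a, c, e — 3 points.

3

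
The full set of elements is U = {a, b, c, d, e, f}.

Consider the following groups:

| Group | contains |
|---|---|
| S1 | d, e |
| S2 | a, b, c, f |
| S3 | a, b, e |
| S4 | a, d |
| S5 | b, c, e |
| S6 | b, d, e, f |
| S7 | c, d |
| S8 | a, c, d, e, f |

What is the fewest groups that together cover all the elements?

2

Take {S3, S8}. Their union is {a, b, c, d, e, f}, which is all 6 elements.
No single group has all 6 elements (the largest, S8, has 5), so 2 is optimal.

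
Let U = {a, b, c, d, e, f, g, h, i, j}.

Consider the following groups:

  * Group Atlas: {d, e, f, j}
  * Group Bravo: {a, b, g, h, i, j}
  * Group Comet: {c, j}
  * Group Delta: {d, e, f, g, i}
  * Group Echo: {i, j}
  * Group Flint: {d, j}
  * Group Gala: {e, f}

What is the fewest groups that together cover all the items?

Bravo and Comet and Delta together: Bravo ∪ Comet ∪ Delta = {a, b, c, d, e, f, g, h, i, j} — every item is covered.
Only Bravo contains a, so Bravo is forced; the remaining 4 items need at least 2 more groups (each remaining group adds at most 3) — so at least 3 groups are needed, and 3 is optimal.

3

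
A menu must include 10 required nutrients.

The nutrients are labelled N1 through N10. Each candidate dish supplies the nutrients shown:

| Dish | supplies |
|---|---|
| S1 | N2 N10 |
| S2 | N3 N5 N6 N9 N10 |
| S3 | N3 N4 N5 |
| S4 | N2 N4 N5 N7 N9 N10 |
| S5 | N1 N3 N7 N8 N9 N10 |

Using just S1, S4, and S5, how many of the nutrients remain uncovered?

1

Union of S1, S4, S5 = {N1, N2, N3, N4, N5, N7, N8, N9, N10}.
Not covered: N6 — 1 nutrient.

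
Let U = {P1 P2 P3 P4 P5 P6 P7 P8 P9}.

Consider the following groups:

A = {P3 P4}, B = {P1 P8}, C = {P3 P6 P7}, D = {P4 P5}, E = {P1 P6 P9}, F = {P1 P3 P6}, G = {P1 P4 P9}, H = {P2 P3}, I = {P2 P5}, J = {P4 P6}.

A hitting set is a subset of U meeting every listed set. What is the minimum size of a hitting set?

The 4 items {P2, P4, P6, P8} hit every group.
No choice of 3 items meets every group, so 4 is the minimum.

4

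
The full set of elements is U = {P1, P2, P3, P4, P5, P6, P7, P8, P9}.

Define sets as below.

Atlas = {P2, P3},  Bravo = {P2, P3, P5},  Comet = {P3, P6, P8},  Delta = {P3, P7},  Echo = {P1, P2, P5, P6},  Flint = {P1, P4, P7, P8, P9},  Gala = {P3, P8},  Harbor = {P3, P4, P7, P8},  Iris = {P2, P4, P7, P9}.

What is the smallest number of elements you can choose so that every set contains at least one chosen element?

Take H = {P2, P3, P8}. Each listed set contains at least one of these, so H is a hitting set of size 3.
No choice of 2 elements meets every set, so 3 is the minimum.

3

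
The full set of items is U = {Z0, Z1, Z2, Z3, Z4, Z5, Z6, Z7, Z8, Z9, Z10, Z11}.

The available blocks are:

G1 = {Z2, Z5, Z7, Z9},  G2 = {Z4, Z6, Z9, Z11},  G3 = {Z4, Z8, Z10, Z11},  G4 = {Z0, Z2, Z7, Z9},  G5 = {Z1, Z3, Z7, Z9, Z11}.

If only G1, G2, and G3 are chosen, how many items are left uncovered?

Union of G1, G2, G3 = {Z2, Z4, Z5, Z6, Z7, Z8, Z9, Z10, Z11}.
Not covered: Z0, Z1, Z3 — 3 items.

3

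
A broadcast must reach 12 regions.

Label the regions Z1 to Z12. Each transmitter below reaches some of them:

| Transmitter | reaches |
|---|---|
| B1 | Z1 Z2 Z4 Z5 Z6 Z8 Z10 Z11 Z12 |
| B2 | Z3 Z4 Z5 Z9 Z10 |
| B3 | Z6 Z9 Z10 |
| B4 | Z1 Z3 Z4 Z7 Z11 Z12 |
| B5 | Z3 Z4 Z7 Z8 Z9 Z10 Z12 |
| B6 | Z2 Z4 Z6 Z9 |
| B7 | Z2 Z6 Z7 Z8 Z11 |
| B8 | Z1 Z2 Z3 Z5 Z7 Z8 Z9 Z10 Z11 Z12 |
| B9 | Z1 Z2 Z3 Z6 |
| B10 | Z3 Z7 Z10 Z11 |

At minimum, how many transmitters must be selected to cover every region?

Take {B6, B8}. Their union is {Z1, Z2, Z3, Z4, Z5, Z6, Z7, Z8, Z9, Z10, Z11, Z12}, which is all 12 regions.
No single transmitter has all 12 regions (the largest, B8, has 10), so 2 is optimal.

2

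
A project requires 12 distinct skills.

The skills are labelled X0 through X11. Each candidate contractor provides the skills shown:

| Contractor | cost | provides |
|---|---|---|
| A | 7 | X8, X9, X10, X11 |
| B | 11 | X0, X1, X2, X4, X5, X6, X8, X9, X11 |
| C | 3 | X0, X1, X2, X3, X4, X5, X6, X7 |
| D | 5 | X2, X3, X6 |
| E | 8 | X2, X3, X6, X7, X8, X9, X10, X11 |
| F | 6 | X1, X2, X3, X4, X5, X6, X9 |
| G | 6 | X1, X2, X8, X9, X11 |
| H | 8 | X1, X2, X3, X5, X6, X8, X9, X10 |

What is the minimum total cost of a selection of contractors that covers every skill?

10

A, C together cover every skill (A ∪ C = {X0, X1, X2, X3, X4, X5, X6, X7, X8, X9, X10, X11}); total cost 7 + 3 = 10.
No covering selection has total cost below 10.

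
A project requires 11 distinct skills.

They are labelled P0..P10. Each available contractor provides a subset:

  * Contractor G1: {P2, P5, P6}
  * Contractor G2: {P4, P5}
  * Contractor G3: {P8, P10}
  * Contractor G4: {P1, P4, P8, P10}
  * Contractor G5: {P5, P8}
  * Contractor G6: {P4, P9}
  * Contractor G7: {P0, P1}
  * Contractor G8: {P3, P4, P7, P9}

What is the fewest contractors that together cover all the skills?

4

Take {G1, G3, G7, G8}. Their union is {P0, P1, P2, P3, P4, P5, P6, P7, P8, P9, P10}, which is all 11 skills.
Only G7 contains P0, so G7 is forced; the remaining 9 skills need at least 3 more contractors (each remaining contractor adds at most 4) — so at least 4 contractors are needed, and 4 is optimal.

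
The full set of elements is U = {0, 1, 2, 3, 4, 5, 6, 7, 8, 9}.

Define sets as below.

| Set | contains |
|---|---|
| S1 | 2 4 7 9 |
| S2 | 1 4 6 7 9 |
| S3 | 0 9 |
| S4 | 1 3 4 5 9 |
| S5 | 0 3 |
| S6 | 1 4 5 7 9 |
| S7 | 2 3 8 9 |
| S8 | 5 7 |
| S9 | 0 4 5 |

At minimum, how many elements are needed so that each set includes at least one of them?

Take H = {0, 5, 9}. Each listed set contains at least one of these, so H is a hitting set of size 3.
No choice of 2 elements meets every set, so 3 is the minimum.

3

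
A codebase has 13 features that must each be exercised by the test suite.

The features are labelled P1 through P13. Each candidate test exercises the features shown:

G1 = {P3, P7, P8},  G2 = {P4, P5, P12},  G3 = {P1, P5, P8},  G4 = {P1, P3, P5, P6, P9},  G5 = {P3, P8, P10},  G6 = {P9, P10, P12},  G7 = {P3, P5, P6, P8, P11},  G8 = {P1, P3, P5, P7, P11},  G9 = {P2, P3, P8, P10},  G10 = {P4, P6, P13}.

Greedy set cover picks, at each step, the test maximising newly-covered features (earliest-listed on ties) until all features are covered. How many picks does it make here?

5

Greedy: pick G4 (covers 5 new) → pick G9 (covers 3 new) → pick G2 (covers 2 new) → pick G8 (covers 2 new) → pick G10 (covers 1 new). Total picks: 5.
(The true minimum cover uses only 4 tests, so greedy is not optimal here.)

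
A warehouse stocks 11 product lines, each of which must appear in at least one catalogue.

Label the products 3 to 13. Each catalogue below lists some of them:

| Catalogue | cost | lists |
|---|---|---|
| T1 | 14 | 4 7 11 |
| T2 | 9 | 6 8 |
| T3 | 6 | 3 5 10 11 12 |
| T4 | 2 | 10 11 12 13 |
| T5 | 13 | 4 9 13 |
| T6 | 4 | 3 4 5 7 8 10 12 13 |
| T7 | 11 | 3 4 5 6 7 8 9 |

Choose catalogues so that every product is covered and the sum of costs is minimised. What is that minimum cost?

T4, T7 together cover every product (T4 ∪ T7 = {3, 4, 5, 6, 7, 8, 9, 10, 11, 12, 13}); total cost 2 + 11 = 13.
The greedy pick T4, T6, T7 costs 17; no covering selection beats 13.

13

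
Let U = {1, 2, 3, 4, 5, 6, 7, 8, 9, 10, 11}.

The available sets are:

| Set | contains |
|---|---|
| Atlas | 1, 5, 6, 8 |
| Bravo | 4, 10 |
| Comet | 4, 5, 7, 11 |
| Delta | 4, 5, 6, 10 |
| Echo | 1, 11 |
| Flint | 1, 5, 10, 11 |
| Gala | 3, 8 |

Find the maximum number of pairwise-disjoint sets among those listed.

Bravo, Echo, Gala are pairwise disjoint (Bravo={4,10}; Echo={1,11}; Gala={3,8}).
Every remaining set overlaps one of these, and no 4 of the listed sets are pairwise disjoint, so 3 is the maximum.

3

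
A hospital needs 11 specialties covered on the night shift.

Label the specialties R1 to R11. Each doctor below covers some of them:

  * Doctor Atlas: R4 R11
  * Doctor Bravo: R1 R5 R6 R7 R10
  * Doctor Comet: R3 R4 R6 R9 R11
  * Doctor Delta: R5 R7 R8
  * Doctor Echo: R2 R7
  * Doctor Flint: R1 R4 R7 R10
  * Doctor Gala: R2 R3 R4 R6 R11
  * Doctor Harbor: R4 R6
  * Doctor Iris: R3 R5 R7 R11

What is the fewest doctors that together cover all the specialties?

4

Comet and Delta and Flint and Gala together: Comet ∪ Delta ∪ Flint ∪ Gala = {R1, R2, R3, R4, R5, R6, R7, R8, R9, R10, R11} — every specialty is covered.
No 3 of the 9 doctors cover everything (all 84 combinations miss at least one specialty), so 4 is optimal.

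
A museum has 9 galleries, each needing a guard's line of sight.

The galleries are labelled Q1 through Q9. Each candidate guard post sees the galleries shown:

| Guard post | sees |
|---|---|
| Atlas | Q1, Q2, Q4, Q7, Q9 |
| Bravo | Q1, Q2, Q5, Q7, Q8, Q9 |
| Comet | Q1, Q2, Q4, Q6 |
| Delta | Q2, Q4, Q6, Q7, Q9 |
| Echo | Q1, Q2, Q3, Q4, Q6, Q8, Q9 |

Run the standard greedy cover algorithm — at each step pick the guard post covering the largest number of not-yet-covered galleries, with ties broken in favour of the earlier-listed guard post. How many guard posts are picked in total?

Greedy: pick Echo (covers 7 new) → pick Bravo (covers 2 new). Total picks: 2.

2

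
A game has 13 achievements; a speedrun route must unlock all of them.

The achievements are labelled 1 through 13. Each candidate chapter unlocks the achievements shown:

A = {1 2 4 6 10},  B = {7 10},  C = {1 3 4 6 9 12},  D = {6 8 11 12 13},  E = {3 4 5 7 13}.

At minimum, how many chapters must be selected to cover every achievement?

A and C and D and E together: A ∪ C ∪ D ∪ E = {1, 2, 3, 4, 5, 6, 7, 8, 9, 10, 11, 12, 13} — every achievement is covered.
Only C contains 9, so C is forced; the remaining 7 achievements need at least 3 more chapters (each remaining chapter adds at most 3) — so at least 4 chapters are needed, and 4 is optimal.

4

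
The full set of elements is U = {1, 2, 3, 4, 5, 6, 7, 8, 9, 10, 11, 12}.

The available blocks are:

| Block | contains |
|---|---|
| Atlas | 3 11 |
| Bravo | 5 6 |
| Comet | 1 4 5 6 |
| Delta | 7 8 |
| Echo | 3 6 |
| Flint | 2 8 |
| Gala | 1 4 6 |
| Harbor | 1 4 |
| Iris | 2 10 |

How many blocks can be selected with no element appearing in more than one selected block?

5

Atlas, Bravo, Delta, Harbor, Iris are pairwise disjoint (Atlas={3,11}; Bravo={5,6}; Delta={7,8}; Harbor={1,4}; Iris={2,10}).
Every remaining block overlaps one of these, and no 6 of the listed blocks are pairwise disjoint, so 5 is the maximum.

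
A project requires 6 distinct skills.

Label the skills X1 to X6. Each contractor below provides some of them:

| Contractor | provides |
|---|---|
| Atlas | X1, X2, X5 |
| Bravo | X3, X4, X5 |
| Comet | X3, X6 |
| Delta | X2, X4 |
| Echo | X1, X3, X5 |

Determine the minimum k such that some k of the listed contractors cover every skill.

Atlas and Comet and Delta together: Atlas ∪ Comet ∪ Delta = {X1, X2, X3, X4, X5, X6} — every skill is covered.
Only Comet contains X6, so Comet is forced; the remaining 4 skills need at least 2 more contractors (each remaining contractor adds at most 3) — so at least 3 contractors are needed, and 3 is optimal.

3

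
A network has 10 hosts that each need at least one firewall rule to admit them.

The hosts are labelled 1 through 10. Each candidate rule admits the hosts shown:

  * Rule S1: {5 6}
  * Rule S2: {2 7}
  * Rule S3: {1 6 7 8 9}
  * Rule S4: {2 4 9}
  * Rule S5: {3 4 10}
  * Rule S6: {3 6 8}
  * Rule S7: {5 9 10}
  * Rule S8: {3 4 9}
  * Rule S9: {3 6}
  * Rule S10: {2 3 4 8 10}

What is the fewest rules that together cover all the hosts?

Take {S3, S7, S10}. Their union is {1, 2, 3, 4, 5, 6, 7, 8, 9, 10}, which is all 10 hosts.
Only S3 contains 1, so S3 is forced; the remaining 5 hosts need at least 2 more rules (each remaining rule adds at most 4) — so at least 3 rules are needed, and 3 is optimal.

3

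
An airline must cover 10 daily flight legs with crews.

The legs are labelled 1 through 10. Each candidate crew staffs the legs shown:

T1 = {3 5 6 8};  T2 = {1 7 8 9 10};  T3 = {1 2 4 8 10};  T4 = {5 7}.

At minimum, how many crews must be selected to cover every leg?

3

T1 and T2 and T3 together: T1 ∪ T2 ∪ T3 = {1, 2, 3, 4, 5, 6, 7, 8, 9, 10} — every leg is covered.
Only T3 contains 2, so T3 is forced; the remaining 5 legs need at least 2 more crews (each remaining crew adds at most 3) — so at least 3 crews are needed, and 3 is optimal.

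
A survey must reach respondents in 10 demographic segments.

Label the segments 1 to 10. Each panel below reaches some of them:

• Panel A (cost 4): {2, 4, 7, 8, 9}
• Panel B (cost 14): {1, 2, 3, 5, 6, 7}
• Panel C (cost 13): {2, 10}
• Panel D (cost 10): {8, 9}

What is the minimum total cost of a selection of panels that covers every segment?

31

A, B, C together cover every segment (A ∪ B ∪ C = {1, 2, 3, 4, 5, 6, 7, 8, 9, 10}); total cost 4 + 14 + 13 = 31.
No covering selection has total cost below 31.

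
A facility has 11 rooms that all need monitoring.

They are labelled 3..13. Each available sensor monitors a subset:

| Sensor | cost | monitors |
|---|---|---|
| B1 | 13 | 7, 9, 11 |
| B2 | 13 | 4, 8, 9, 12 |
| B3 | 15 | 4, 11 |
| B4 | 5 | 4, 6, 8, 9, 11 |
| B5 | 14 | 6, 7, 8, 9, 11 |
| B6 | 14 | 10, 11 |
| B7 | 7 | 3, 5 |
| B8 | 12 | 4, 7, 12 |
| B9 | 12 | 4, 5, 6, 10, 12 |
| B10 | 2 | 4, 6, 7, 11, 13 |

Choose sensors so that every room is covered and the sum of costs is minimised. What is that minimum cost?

B4, B7, B9, B10 together cover every room (B4 ∪ B7 ∪ B9 ∪ B10 = {3, 4, 5, 6, 7, 8, 9, 10, 11, 12, 13}); total cost 5 + 7 + 12 + 2 = 26.
No covering selection has total cost below 26.

26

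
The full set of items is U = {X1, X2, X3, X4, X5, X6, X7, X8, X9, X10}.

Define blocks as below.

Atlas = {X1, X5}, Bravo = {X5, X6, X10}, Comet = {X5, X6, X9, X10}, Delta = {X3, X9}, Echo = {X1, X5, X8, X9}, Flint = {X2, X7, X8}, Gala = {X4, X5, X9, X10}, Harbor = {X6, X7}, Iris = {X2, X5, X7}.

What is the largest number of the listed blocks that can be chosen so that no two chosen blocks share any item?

3

Bravo, Delta, Flint are pairwise disjoint (Bravo={X5,X6,X10}; Delta={X3,X9}; Flint={X2,X7,X8}).
Every remaining block overlaps one of these, and no 4 of the listed blocks are pairwise disjoint, so 3 is the maximum.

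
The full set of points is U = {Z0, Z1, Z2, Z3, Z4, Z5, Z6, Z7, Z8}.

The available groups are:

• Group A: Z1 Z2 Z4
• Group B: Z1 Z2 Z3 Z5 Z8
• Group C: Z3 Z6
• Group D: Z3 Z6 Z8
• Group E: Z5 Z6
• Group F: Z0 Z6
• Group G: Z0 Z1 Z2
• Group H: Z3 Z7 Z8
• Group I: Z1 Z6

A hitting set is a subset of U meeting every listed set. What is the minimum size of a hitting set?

3

Take T = {Z2, Z6, Z8}. Each listed group contains at least one of these, so T is a hitting set of size 3.
The groups A, F, H are pairwise disjoint, so any hitting set needs a separate point for each — at least 3. Hence 3 is optimal.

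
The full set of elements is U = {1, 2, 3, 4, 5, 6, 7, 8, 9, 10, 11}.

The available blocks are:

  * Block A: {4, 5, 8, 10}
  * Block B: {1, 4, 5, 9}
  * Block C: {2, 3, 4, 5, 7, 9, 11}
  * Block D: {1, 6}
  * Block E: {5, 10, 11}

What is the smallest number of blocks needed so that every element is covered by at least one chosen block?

3

Take {A, C, D}. Their union is {1, 2, 3, 4, 5, 6, 7, 8, 9, 10, 11}, which is all 11 elements.
Only C contains 2, so C is forced; the remaining 4 elements need at least 2 more blocks (each remaining block adds at most 2) — so at least 3 blocks are needed, and 3 is optimal.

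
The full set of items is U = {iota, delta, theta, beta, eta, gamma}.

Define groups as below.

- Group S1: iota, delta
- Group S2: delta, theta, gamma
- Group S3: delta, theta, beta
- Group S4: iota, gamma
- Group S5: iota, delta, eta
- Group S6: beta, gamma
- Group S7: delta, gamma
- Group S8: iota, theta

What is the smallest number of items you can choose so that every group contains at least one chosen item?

The 3 items {delta, theta, gamma} hit every group.
No choice of 2 items meets every group, so 3 is the minimum.

3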